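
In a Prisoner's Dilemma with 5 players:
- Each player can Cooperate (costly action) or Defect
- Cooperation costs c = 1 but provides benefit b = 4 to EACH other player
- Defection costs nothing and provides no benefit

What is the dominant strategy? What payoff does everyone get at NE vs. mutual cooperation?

Dominant: Defect; NE payoff = 0; Coop payoff = 15

Work:
Defect dominates (saves cost c = 1, benefit to others is external)
NE: All defect → everyone gets 0
If all cooperate: each receives (4)×4 - 1 = 15
Social dilemma: 15 > 0 but NE gives 0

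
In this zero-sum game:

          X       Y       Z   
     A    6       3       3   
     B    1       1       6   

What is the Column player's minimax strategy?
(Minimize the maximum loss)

Column should play Y, value = 3

Work:
Column player minimizes Row's maximum payoff:
Column X: max payoff to Row = 6
Column Y: max payoff to Row = 3
Column Z: max payoff to Row = 6
Minimum is 3, achieved by column Y.
Minimax strategy: Y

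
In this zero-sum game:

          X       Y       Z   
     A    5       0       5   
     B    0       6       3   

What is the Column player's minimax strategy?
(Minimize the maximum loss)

Column should play X or Z (all achieve the minimum), value = 5

Work:
Column player minimizes Row's maximum payoff:
Column X: max payoff to Row = 5
Column Y: max payoff to Row = 6
Column Z: max payoff to Row = 5
Minimum is 5, achieved by columns X, Z (tied).
Each of X or Z is a minimax strategy.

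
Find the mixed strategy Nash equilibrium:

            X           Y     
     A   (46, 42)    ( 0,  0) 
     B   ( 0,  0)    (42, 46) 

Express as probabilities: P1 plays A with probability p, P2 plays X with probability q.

p = 0.5227, q = 0.4773

Work:
Find probabilities that make opponent indifferent:
P2 chooses q to make P1 indifferent between A and B
P1 chooses p to make P2 indifferent between X and Y
Mixed NE: P1 plays (A: 0.5227, B: 0.4773), P2 plays (X: 0.4773, Y: 0.5227)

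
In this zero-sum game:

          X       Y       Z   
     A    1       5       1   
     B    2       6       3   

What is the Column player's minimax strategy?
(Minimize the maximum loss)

Column should play X, value = 2

Work:
Column player minimizes Row's maximum payoff:
Column X: max payoff to Row = 2
Column Y: max payoff to Row = 6
Column Z: max payoff to Row = 3
Minimum is 2, achieved by column X.
Minimax strategy: X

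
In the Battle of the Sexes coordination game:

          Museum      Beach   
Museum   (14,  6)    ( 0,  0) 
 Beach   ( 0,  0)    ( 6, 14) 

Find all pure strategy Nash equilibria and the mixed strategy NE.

Pure NE: (Museum, Museum) and (Beach, Beach); Mixed NE: p = 0.7, q = 0.3

Work:
Check pure NE:
(Museum, Museum): (14, 6) - no unilateral deviation beneficial
(Beach, Beach): (6, 14) - no unilateral deviation beneficial
Mixed NE: P1 plays Museum with p = 0.7, P2 plays Museum with q = 0.3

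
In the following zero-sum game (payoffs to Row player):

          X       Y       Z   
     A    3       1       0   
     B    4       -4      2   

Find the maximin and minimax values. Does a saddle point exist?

Maximin = 0, Minimax = 1, Saddle: False

Work:
Row minimums: [0, -4] → maximin = 0
Column maximums: [4, 1, 2] → minimax = 1
No saddle point (maximin ≠ minimax). Mixed strategy needed.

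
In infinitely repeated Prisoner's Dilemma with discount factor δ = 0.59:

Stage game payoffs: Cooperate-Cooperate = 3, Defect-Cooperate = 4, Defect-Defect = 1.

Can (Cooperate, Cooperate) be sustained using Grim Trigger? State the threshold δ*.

δ* = 0.3333; since δ = 0.59 ≥ 0.3333, cooperation can be sustained

Work:
For Grim Trigger:
Cooperate forever: 3/(1-δ)
Defect then punished: 4 + 1·δ/(1-δ)
Need: 3/(1-δ) ≥ 4 + 1·δ/(1-δ)
Solving: δ ≥ (T-R)/(T-P) = (4-3)/(4-1) = 0.3333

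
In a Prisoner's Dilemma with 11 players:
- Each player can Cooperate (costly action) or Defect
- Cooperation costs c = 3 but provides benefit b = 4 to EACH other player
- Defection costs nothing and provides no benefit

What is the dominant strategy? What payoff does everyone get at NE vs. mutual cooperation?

Dominant: Defect; NE payoff = 0; Coop payoff = 37

Work:
Defect dominates (saves cost c = 3, benefit to others is external)
NE: All defect → everyone gets 0
If all cooperate: each receives (10)×4 - 3 = 37
Social dilemma: 37 > 0 but NE gives 0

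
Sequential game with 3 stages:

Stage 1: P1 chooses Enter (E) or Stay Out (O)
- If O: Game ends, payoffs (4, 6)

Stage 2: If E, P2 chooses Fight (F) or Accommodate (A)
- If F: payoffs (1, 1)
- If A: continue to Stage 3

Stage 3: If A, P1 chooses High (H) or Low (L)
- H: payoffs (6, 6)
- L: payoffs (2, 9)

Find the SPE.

SPE: (E, A, H); Outcome (6, 6)

Work:
Stage 3: P1 chooses H (6 vs 2)
Stage 2: P2: F->1, A->6 (anticipating H). Choose A
Stage 1: P1: O->4, E->6 (anticipating A, H). Choose E
SPE path: E -> A -> H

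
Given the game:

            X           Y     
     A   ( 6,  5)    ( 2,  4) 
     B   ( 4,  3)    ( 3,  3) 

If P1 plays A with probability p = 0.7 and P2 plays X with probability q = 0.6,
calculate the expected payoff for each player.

E[P1] = 4.16, E[P2] = 4.12

Work:
E[P1] = p·q·π₁(A,X) + p·(1-q)·π₁(A,Y) + (1-p)·q·π₁(B,X) + (1-p)·(1-q)·π₁(B,Y)
= 0.7·0.6·6 + 0.7·0.4·2 + 0.3·0.6·4 + 0.3·0.4·3
= 4.16

E[P2] = 4.12 (similar calculation)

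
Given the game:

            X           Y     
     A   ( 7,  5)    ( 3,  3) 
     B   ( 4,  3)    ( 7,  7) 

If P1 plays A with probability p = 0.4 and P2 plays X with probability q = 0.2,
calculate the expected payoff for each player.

E[P1] = 5.36, E[P2] = 5.08

Work:
E[P1] = p·q·π₁(A,X) + p·(1-q)·π₁(A,Y) + (1-p)·q·π₁(B,X) + (1-p)·(1-q)·π₁(B,Y)
= 0.4·0.2·7 + 0.4·0.8·3 + 0.6·0.2·4 + 0.6·0.8·7
= 5.36

E[P2] = 5.08 (similar calculation)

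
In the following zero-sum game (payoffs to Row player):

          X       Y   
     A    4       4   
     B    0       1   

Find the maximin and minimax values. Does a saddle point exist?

Maximin = 4, Minimax = 4, Saddle: True

Work:
Row minimums: [4, 0] → maximin = 4
Column maximums: [4, 4] → minimax = 4
Saddle point exists! Game value = 4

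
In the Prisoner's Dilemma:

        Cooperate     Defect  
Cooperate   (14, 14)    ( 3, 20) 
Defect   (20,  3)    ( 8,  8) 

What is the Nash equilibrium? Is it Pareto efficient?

(Defect, Defect) is NE; not Pareto efficient

Work:
Defect dominates Cooperate for both players:
If P2 cooperates: Defect (20) > Cooperate (14)
If P2 defects: Defect (8) > Cooperate (3)
NE: (Defect, Defect) with payoff (8, 8)
But (Cooperate, Cooperate) = (14, 14) Pareto dominates (8, 8)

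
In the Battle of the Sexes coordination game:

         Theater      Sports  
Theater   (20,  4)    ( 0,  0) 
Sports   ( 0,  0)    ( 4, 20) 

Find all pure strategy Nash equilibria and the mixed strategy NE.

Pure NE: (Theater, Theater) and (Sports, Sports); Mixed NE: p = 0.8333, q = 0.1667

Work:
Check pure NE:
(Theater, Theater): (20, 4) - no unilateral deviation beneficial
(Sports, Sports): (4, 20) - no unilateral deviation beneficial
Mixed NE: P1 plays Theater with p = 0.8333, P2 plays Theater with q = 0.1667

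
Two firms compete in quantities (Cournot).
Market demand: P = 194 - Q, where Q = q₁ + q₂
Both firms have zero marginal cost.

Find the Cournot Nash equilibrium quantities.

q₁* = q₂* = 64.67; P* = 64.67

Work:
Profit: π_i = P·q_i = (a - q_i - q_j)·q_i
FOC: ∂π_i/∂q_i = a - 2q_i - q_j = 0
Reaction function: q_i = (194 - q_j)/2
Symmetry: q* = 194/3 = 64.67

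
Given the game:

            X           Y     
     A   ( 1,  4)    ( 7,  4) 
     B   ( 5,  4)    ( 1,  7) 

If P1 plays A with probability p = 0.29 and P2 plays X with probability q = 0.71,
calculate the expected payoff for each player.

E[P1] = 3.521, E[P2] = 4.6177

Work:
E[P1] = p·q·π₁(A,X) + p·(1-q)·π₁(A,Y) + (1-p)·q·π₁(B,X) + (1-p)·(1-q)·π₁(B,Y)
= 0.29·0.71·1 + 0.29·0.29·7 + 0.71·0.71·5 + 0.71·0.29·1
= 3.521

E[P2] = 4.6177 (similar calculation)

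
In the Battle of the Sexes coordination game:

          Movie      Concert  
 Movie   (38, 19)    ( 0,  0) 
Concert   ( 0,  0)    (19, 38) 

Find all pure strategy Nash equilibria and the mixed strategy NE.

Pure NE: (Movie, Movie) and (Concert, Concert); Mixed NE: p = 0.6667, q = 0.3333

Work:
Check pure NE:
(Movie, Movie): (38, 19) - no unilateral deviation beneficial
(Concert, Concert): (19, 38) - no unilateral deviation beneficial
Mixed NE: P1 plays Movie with p = 0.6667, P2 plays Movie with q = 0.3333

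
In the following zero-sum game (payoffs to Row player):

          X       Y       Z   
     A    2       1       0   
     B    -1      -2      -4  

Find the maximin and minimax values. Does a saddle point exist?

Maximin = 0, Minimax = 0, Saddle: True

Work:
Row minimums: [0, -4] → maximin = 0
Column maximums: [2, 1, 0] → minimax = 0
Saddle point exists! Game value = 0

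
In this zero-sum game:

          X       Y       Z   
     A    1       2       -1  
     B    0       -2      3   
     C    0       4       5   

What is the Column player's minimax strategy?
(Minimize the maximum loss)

Column should play X, value = 1

Work:
Column player minimizes Row's maximum payoff:
Column X: max payoff to Row = 1
Column Y: max payoff to Row = 4
Column Z: max payoff to Row = 5
Minimum is 1, achieved by column X.
Minimax strategy: X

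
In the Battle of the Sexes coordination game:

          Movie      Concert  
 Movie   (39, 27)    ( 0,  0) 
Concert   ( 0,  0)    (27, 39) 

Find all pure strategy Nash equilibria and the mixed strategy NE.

Pure NE: (Movie, Movie) and (Concert, Concert); Mixed NE: p = 0.5909, q = 0.4091

Work:
Check pure NE:
(Movie, Movie): (39, 27) - no unilateral deviation beneficial
(Concert, Concert): (27, 39) - no unilateral deviation beneficial
Mixed NE: P1 plays Movie with p = 0.5909, P2 plays Movie with q = 0.4091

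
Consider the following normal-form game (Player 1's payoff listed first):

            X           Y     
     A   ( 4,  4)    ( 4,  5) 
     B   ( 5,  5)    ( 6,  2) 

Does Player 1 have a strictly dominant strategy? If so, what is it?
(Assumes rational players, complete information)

Yes, Player 1's strictly dominant strategy is B

Work:
A strategy strictly dominates another if it gives a strictly higher payoff against every opponent action. Compare each pair of P1's strategies column-by-column:
  A vs B: [4 vs 5, 4 vs 6] → A does not strictly dominate B (column X: 4 ≤ 5)
  B vs A: [5 vs 4, 6 vs 4] → B strictly dominates A
B strictly dominates every other strategy → strictly dominant.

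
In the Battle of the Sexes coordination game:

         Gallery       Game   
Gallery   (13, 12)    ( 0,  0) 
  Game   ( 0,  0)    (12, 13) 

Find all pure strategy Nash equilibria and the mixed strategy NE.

Pure NE: (Gallery, Gallery) and (Game, Game); Mixed NE: p = 0.52, q = 0.48

Work:
Check pure NE:
(Gallery, Gallery): (13, 12) - no unilateral deviation beneficial
(Game, Game): (12, 13) - no unilateral deviation beneficial
Mixed NE: P1 plays Gallery with p = 0.52, P2 plays Gallery with q = 0.48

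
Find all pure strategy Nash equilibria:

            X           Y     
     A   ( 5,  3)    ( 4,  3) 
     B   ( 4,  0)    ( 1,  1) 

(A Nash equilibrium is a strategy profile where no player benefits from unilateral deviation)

Nash equilibrium: (A, X), (A, Y)

Work:
Best responses:
  P1 vs X: payoffs [5, 4] → best response A (payoff 5)
  P1 vs Y: payoffs [4, 1] → best response A (payoff 4)
  P2 vs A: payoffs [3, 3] → best response X/Y (payoff 3)
  P2 vs B: payoffs [0, 1] → best response Y (payoff 1)
Mutual best responses: (A,X), (A,Y) → Nash equilibria.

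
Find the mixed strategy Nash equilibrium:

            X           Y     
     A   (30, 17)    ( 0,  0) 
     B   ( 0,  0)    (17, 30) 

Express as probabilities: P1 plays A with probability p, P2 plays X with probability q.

p = 0.6383, q = 0.3617

Work:
Find probabilities that make opponent indifferent:
P2 chooses q to make P1 indifferent between A and B
P1 chooses p to make P2 indifferent between X and Y
Mixed NE: P1 plays (A: 0.6383, B: 0.3617), P2 plays (X: 0.3617, Y: 0.6383)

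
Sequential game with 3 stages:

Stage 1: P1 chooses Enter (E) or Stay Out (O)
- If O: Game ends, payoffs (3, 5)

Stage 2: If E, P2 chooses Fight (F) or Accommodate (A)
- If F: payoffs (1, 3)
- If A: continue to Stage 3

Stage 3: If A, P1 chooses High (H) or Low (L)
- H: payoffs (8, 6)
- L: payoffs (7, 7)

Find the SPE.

SPE: (E, A, H); Outcome (8, 6)

Work:
Stage 3: P1 chooses H (8 vs 7)
Stage 2: P2: F->3, A->6 (anticipating H). Choose A
Stage 1: P1: O->3, E->8 (anticipating A, H). Choose E
SPE path: E -> A -> H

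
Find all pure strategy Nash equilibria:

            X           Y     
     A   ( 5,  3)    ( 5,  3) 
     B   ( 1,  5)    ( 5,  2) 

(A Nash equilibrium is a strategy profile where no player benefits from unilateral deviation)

Nash equilibrium: (A, X), (A, Y)

Work:
Best responses:
  P1 vs X: payoffs [5, 1] → best response A (payoff 5)
  P1 vs Y: payoffs [5, 5] → best response A/B (payoff 5)
  P2 vs A: payoffs [3, 3] → best response X/Y (payoff 3)
  P2 vs B: payoffs [5, 2] → best response X (payoff 5)
Mutual best responses: (A,X), (A,Y) → Nash equilibria.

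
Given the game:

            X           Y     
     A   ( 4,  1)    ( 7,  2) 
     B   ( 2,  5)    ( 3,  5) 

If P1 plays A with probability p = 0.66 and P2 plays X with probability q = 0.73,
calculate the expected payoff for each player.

E[P1] = 3.9464, E[P2] = 2.5382

Work:
E[P1] = p·q·π₁(A,X) + p·(1-q)·π₁(A,Y) + (1-p)·q·π₁(B,X) + (1-p)·(1-q)·π₁(B,Y)
= 0.66·0.73·4 + 0.66·0.27·7 + 0.34·0.73·2 + 0.34·0.27·3
= 3.9464

E[P2] = 2.5382 (similar calculation)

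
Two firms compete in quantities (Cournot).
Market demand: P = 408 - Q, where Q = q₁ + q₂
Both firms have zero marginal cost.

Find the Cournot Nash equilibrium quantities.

q₁* = q₂* = 136.0; P* = 136.0

Work:
Profit: π_i = P·q_i = (a - q_i - q_j)·q_i
FOC: ∂π_i/∂q_i = a - 2q_i - q_j = 0
Reaction function: q_i = (408 - q_j)/2
Symmetry: q* = 408/3 = 136.0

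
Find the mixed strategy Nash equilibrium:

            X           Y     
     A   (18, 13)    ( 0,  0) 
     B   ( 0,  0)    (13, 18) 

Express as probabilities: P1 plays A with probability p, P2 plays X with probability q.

p = 0.5806, q = 0.4194

Work:
Find probabilities that make opponent indifferent:
P2 chooses q to make P1 indifferent between A and B
P1 chooses p to make P2 indifferent between X and Y
Mixed NE: P1 plays (A: 0.5806, B: 0.4194), P2 plays (X: 0.4194, Y: 0.5806)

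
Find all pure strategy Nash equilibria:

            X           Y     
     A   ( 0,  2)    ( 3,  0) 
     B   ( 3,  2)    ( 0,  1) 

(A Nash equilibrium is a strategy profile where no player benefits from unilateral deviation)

Nash equilibrium: (B, X)

Work:
Best responses:
  P1 vs X: payoffs [0, 3] → best response B (payoff 3)
  P1 vs Y: payoffs [3, 0] → best response A (payoff 3)
  P2 vs A: payoffs [2, 0] → best response X (payoff 2)
  P2 vs B: payoffs [2, 1] → best response X (payoff 2)
Mutual best responses: (B,X) → Nash equilibria.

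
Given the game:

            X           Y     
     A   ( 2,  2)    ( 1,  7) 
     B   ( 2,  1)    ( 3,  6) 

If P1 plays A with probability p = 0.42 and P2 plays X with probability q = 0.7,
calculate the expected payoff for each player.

E[P1] = 2.048, E[P2] = 2.92

Work:
E[P1] = p·q·π₁(A,X) + p·(1-q)·π₁(A,Y) + (1-p)·q·π₁(B,X) + (1-p)·(1-q)·π₁(B,Y)
= 0.42·0.7·2 + 0.42·0.3·1 + 0.58·0.7·2 + 0.58·0.3·3
= 2.048

E[P2] = 2.92 (similar calculation)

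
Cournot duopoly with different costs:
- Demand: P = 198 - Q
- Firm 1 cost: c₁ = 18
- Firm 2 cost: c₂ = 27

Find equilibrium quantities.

q₁* = 63.0, q₂* = 54.0

Work:
Reaction: q₁ = (198 - 18 - q₂)/2
Reaction: q₂ = (198 - 27 - q₁)/2
Solve simultaneously:
q₁* = (198 - 2×18 + 27)/3 = 63.0
q₂* = (198 - 2×27 + 18)/3 = 54.0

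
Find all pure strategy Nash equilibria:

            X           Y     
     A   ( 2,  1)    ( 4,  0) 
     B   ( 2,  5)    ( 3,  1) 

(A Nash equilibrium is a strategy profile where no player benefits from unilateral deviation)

Nash equilibrium: (A, X), (B, X)

Work:
Best responses:
  P1 vs X: payoffs [2, 2] → best response A/B (payoff 2)
  P1 vs Y: payoffs [4, 3] → best response A (payoff 4)
  P2 vs A: payoffs [1, 0] → best response X (payoff 1)
  P2 vs B: payoffs [5, 1] → best response X (payoff 5)
Mutual best responses: (A,X), (B,X) → Nash equilibria.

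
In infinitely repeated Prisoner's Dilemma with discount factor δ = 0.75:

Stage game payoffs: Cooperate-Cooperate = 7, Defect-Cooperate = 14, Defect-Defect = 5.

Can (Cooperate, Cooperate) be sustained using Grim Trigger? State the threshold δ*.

δ* = 0.7778; since δ = 0.75 < 0.7778, cooperation cannot be sustained

Work:
For Grim Trigger:
Cooperate forever: 7/(1-δ)
Defect then punished: 14 + 5·δ/(1-δ)
Need: 7/(1-δ) ≥ 14 + 5·δ/(1-δ)
Solving: δ ≥ (T-R)/(T-P) = (14-7)/(14-5) = 0.7778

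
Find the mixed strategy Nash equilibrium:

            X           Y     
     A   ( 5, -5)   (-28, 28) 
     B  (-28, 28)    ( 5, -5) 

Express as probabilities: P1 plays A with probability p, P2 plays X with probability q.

p = 0.5, q = 0.5

Work:
Find probabilities that make opponent indifferent:
P2 chooses q to make P1 indifferent between A and B
P1 chooses p to make P2 indifferent between X and Y
Mixed NE: P1 plays (A: 0.5, B: 0.5), P2 plays (X: 0.5, Y: 0.5)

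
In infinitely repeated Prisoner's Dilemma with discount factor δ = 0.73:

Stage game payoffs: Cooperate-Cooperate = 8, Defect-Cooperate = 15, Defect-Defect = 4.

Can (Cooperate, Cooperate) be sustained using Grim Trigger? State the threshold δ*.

δ* = 0.6364; since δ = 0.73 ≥ 0.6364, cooperation can be sustained

Work:
For Grim Trigger:
Cooperate forever: 8/(1-δ)
Defect then punished: 15 + 4·δ/(1-δ)
Need: 8/(1-δ) ≥ 15 + 4·δ/(1-δ)
Solving: δ ≥ (T-R)/(T-P) = (15-8)/(15-4) = 0.6364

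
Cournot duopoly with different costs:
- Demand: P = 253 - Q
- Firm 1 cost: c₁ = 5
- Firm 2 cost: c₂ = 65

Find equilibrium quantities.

q₁* = 102.67, q₂* = 42.67

Work:
Reaction: q₁ = (253 - 5 - q₂)/2
Reaction: q₂ = (253 - 65 - q₁)/2
Solve simultaneously:
q₁* = (253 - 2×5 + 65)/3 = 102.67
q₂* = (253 - 2×65 + 5)/3 = 42.67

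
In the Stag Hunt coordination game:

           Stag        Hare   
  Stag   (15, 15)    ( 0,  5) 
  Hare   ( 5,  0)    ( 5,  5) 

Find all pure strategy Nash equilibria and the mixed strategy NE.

Pure NE: (Stag, Stag) and (Hare, Hare); Mixed NE: p = 0.3333, q = 0.3333

Work:
Check pure NE:
(Stag, Stag): (15, 15) - no unilateral deviation beneficial
(Hare, Hare): (5, 5) - no unilateral deviation beneficial
Mixed NE: P1 plays Stag with p = 0.3333, P2 plays Stag with q = 0.3333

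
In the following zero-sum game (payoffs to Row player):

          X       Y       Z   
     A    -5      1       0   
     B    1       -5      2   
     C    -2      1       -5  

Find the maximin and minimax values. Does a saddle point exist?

Maximin = -5, Minimax = 1, Saddle: False

Work:
Row minimums: [-5, -5, -5] → maximin = -5
Column maximums: [1, 1, 2] → minimax = 1
No saddle point (maximin ≠ minimax). Mixed strategy needed.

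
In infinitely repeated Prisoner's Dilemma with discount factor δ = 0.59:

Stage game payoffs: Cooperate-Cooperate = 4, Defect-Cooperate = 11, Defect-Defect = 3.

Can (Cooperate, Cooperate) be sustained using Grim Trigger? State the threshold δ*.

δ* = 0.875; since δ = 0.59 < 0.875, cooperation cannot be sustained

Work:
For Grim Trigger:
Cooperate forever: 4/(1-δ)
Defect then punished: 11 + 3·δ/(1-δ)
Need: 4/(1-δ) ≥ 11 + 3·δ/(1-δ)
Solving: δ ≥ (T-R)/(T-P) = (11-4)/(11-3) = 0.875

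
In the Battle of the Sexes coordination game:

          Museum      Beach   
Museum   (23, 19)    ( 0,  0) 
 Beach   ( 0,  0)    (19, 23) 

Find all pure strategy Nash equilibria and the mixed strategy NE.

Pure NE: (Museum, Museum) and (Beach, Beach); Mixed NE: p = 0.5476, q = 0.4524

Work:
Check pure NE:
(Museum, Museum): (23, 19) - no unilateral deviation beneficial
(Beach, Beach): (19, 23) - no unilateral deviation beneficial
Mixed NE: P1 plays Museum with p = 0.5476, P2 plays Museum with q = 0.4524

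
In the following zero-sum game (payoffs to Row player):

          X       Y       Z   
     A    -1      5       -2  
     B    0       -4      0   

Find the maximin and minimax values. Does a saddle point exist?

Maximin = -2, Minimax = 0, Saddle: False

Work:
Row minimums: [-2, -4] → maximin = -2
Column maximums: [0, 5, 0] → minimax = 0
No saddle point (maximin ≠ minimax). Mixed strategy needed.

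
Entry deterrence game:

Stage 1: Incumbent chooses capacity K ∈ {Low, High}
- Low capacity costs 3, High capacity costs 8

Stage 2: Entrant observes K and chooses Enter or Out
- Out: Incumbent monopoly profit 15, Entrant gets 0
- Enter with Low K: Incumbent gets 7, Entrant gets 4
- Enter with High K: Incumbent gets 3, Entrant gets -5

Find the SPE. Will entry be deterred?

SPE: (High, Enter|Low, Out|High); Entry deterred. Incumbent net profit = 7

Work:
After Low K: Entrant enters (4 > 0)
After High K: Entrant stays out (-5 < 0)
Incumbent: Low → 7−3=4, High → 15−8=7
Incumbent chooses High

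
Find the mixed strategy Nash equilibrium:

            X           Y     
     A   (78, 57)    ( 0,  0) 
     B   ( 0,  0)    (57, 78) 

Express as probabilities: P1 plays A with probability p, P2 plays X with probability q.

p = 0.5778, q = 0.4222

Work:
Find probabilities that make opponent indifferent:
P2 chooses q to make P1 indifferent between A and B
P1 chooses p to make P2 indifferent between X and Y
Mixed NE: P1 plays (A: 0.5778, B: 0.4222), P2 plays (X: 0.4222, Y: 0.5778)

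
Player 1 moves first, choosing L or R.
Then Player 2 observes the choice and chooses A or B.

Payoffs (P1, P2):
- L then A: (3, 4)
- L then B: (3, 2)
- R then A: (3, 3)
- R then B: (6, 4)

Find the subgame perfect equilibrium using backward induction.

P1 plays R, P2 plays A after L and B after R; Payoff (6, 4)

Work:
Backward induction:
After L: P2 chooses A → P1 gets 3
After R: P2 chooses B → P1 gets 6
P1 chooses R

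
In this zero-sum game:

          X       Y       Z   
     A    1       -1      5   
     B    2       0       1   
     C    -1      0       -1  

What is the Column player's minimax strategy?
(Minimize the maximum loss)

Column should play Y, value = 0

Work:
Column player minimizes Row's maximum payoff:
Column X: max payoff to Row = 2
Column Y: max payoff to Row = 0
Column Z: max payoff to Row = 5
Minimum is 0, achieved by column Y.
Minimax strategy: Y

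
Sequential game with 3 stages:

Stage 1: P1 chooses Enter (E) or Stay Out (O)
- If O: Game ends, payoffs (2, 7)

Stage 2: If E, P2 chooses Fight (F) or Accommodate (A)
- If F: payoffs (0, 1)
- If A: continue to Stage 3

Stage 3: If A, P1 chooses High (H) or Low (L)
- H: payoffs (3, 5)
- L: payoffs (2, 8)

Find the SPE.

SPE: (E, A, H); Outcome (3, 5)

Work:
Stage 3: P1 chooses H (3 vs 2)
Stage 2: P2: F->1, A->5 (anticipating H). Choose A
Stage 1: P1: O->2, E->3 (anticipating A, H). Choose E
SPE path: E -> A -> H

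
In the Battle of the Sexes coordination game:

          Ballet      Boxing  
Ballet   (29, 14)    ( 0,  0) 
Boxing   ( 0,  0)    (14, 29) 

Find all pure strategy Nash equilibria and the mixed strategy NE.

Pure NE: (Ballet, Ballet) and (Boxing, Boxing); Mixed NE: p = 0.6744, q = 0.3256

Work:
Check pure NE:
(Ballet, Ballet): (29, 14) - no unilateral deviation beneficial
(Boxing, Boxing): (14, 29) - no unilateral deviation beneficial
Mixed NE: P1 plays Ballet with p = 0.6744, P2 plays Ballet with q = 0.3256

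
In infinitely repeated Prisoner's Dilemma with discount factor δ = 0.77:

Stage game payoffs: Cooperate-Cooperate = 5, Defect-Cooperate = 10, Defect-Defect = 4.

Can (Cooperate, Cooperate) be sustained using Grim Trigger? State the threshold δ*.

δ* = 0.8333; since δ = 0.77 < 0.8333, cooperation cannot be sustained

Work:
For Grim Trigger:
Cooperate forever: 5/(1-δ)
Defect then punished: 10 + 4·δ/(1-δ)
Need: 5/(1-δ) ≥ 10 + 4·δ/(1-δ)
Solving: δ ≥ (T-R)/(T-P) = (10-5)/(10-4) = 0.8333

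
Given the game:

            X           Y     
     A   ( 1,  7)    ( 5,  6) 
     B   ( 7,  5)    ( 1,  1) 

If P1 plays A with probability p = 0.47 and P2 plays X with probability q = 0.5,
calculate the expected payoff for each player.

E[P1] = 3.53, E[P2] = 4.645

Work:
E[P1] = p·q·π₁(A,X) + p·(1-q)·π₁(A,Y) + (1-p)·q·π₁(B,X) + (1-p)·(1-q)·π₁(B,Y)
= 0.47·0.5·1 + 0.47·0.5·5 + 0.53·0.5·7 + 0.53·0.5·1
= 3.53

E[P2] = 4.645 (similar calculation)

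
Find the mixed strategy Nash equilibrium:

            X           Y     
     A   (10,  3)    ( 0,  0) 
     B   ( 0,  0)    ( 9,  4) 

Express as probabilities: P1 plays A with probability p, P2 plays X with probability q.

p = 0.5714, q = 0.4737

Work:
Find probabilities that make opponent indifferent:
P2 chooses q to make P1 indifferent between A and B
P1 chooses p to make P2 indifferent between X and Y
Mixed NE: P1 plays (A: 0.5714, B: 0.4286), P2 plays (X: 0.4737, Y: 0.5263)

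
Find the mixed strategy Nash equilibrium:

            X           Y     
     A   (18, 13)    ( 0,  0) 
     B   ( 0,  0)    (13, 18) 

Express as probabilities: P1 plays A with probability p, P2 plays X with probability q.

p = 0.5806, q = 0.4194

Work:
Find probabilities that make opponent indifferent:
P2 chooses q to make P1 indifferent between A and B
P1 chooses p to make P2 indifferent between X and Y
Mixed NE: P1 plays (A: 0.5806, B: 0.4194), P2 plays (X: 0.4194, Y: 0.5806)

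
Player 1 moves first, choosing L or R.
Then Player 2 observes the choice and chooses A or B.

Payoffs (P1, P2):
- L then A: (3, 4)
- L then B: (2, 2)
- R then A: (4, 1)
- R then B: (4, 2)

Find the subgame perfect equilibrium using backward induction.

P1 plays R, P2 plays A after L and B after R; Payoff (4, 2)

Work:
Backward induction:
After L: P2 chooses A → P1 gets 3
After R: P2 chooses B → P1 gets 4
P1 chooses R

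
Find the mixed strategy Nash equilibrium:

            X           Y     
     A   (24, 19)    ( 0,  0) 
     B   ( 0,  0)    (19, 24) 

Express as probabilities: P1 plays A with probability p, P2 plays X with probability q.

p = 0.5581, q = 0.4419

Work:
Find probabilities that make opponent indifferent:
P2 chooses q to make P1 indifferent between A and B
P1 chooses p to make P2 indifferent between X and Y
Mixed NE: P1 plays (A: 0.5581, B: 0.4419), P2 plays (X: 0.4419, Y: 0.5581)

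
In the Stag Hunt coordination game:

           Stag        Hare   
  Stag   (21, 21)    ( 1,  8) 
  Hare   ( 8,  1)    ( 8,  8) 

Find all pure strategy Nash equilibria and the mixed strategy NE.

Pure NE: (Stag, Stag) and (Hare, Hare); Mixed NE: p = 0.35, q = 0.35

Work:
Check pure NE:
(Stag, Stag): (21, 21) - no unilateral deviation beneficial
(Hare, Hare): (8, 8) - no unilateral deviation beneficial
Mixed NE: P1 plays Stag with p = 0.35, P2 plays Stag with q = 0.35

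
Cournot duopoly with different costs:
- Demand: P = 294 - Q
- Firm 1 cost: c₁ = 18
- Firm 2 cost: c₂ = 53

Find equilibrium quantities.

q₁* = 103.67, q₂* = 68.67

Work:
Reaction: q₁ = (294 - 18 - q₂)/2
Reaction: q₂ = (294 - 53 - q₁)/2
Solve simultaneously:
q₁* = (294 - 2×18 + 53)/3 = 103.67
q₂* = (294 - 2×53 + 18)/3 = 68.67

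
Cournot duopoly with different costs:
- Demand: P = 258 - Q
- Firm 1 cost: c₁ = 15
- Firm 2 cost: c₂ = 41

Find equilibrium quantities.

q₁* = 89.67, q₂* = 63.67

Work:
Reaction: q₁ = (258 - 15 - q₂)/2
Reaction: q₂ = (258 - 41 - q₁)/2
Solve simultaneously:
q₁* = (258 - 2×15 + 41)/3 = 89.67
q₂* = (258 - 2×41 + 15)/3 = 63.67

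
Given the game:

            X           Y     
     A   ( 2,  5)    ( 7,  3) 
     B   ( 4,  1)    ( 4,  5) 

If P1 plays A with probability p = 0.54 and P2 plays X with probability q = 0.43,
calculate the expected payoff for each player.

E[P1] = 4.459, E[P2] = 3.5932

Work:
E[P1] = p·q·π₁(A,X) + p·(1-q)·π₁(A,Y) + (1-p)·q·π₁(B,X) + (1-p)·(1-q)·π₁(B,Y)
= 0.54·0.43·2 + 0.54·0.57·7 + 0.46·0.43·4 + 0.46·0.57·4
= 4.459

E[P2] = 3.5932 (similar calculation)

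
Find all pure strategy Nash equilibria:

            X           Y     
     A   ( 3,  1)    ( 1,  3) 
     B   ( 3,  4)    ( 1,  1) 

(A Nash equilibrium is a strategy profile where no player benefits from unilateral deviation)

Nash equilibrium: (A, Y), (B, X)

Work:
Best responses:
  P1 vs X: payoffs [3, 3] → best response A/B (payoff 3)
  P1 vs Y: payoffs [1, 1] → best response A/B (payoff 1)
  P2 vs A: payoffs [1, 3] → best response Y (payoff 3)
  P2 vs B: payoffs [4, 1] → best response X (payoff 4)
Mutual best responses: (A,Y), (B,X) → Nash equilibria.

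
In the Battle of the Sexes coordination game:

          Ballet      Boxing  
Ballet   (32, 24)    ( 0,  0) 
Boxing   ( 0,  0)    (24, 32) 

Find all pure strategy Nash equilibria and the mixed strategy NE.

Pure NE: (Ballet, Ballet) and (Boxing, Boxing); Mixed NE: p = 0.5714, q = 0.4286

Work:
Check pure NE:
(Ballet, Ballet): (32, 24) - no unilateral deviation beneficial
(Boxing, Boxing): (24, 32) - no unilateral deviation beneficial
Mixed NE: P1 plays Ballet with p = 0.5714, P2 plays Ballet with q = 0.4286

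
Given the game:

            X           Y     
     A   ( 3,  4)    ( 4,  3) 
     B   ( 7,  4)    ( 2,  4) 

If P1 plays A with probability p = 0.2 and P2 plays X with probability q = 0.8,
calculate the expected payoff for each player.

E[P1] = 5.44, E[P2] = 3.96

Work:
E[P1] = p·q·π₁(A,X) + p·(1-q)·π₁(A,Y) + (1-p)·q·π₁(B,X) + (1-p)·(1-q)·π₁(B,Y)
= 0.2·0.8·3 + 0.2·0.2·4 + 0.8·0.8·7 + 0.8·0.2·2
= 5.44

E[P2] = 3.96 (similar calculation)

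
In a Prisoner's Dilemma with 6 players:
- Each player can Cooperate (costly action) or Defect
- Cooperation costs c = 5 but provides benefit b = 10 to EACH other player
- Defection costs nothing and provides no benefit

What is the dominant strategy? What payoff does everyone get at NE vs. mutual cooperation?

Dominant: Defect; NE payoff = 0; Coop payoff = 45

Work:
Defect dominates (saves cost c = 5, benefit to others is external)
NE: All defect → everyone gets 0
If all cooperate: each receives (5)×10 - 5 = 45
Social dilemma: 45 > 0 but NE gives 0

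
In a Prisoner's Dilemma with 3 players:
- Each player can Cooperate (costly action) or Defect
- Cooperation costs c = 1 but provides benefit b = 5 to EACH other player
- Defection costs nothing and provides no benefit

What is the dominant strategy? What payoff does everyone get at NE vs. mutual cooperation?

Dominant: Defect; NE payoff = 0; Coop payoff = 9

Work:
Defect dominates (saves cost c = 1, benefit to others is external)
NE: All defect → everyone gets 0
If all cooperate: each receives (2)×5 - 1 = 9
Social dilemma: 9 > 0 but NE gives 0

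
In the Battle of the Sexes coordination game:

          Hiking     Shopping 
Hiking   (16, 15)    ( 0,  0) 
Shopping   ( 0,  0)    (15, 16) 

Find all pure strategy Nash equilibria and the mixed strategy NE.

Pure NE: (Hiking, Hiking) and (Shopping, Shopping); Mixed NE: p = 0.5161, q = 0.4839

Work:
Check pure NE:
(Hiking, Hiking): (16, 15) - no unilateral deviation beneficial
(Shopping, Shopping): (15, 16) - no unilateral deviation beneficial
Mixed NE: P1 plays Hiking with p = 0.5161, P2 plays Hiking with q = 0.4839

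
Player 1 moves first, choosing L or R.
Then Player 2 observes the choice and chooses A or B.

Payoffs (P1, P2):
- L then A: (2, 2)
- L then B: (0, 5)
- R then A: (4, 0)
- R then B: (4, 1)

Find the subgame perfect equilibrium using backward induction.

P1 plays R, P2 plays B after L and B after R; Payoff (4, 1)

Work:
Backward induction:
After L: P2 chooses B → P1 gets 0
After R: P2 chooses B → P1 gets 4
P1 chooses R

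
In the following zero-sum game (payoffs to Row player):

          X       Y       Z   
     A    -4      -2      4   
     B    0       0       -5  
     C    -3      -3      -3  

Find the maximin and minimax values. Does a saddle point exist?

Maximin = -3, Minimax = 0, Saddle: False

Work:
Row minimums: [-4, -5, -3] → maximin = -3
Column maximums: [0, 0, 4] → minimax = 0
No saddle point (maximin ≠ minimax). Mixed strategy needed.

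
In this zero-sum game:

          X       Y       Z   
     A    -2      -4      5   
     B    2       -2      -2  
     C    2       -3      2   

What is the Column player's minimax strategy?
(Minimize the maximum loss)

Column should play Y, value = -2

Work:
Column player minimizes Row's maximum payoff:
Column X: max payoff to Row = 2
Column Y: max payoff to Row = -2
Column Z: max payoff to Row = 5
Minimum is -2, achieved by column Y.
Minimax strategy: Y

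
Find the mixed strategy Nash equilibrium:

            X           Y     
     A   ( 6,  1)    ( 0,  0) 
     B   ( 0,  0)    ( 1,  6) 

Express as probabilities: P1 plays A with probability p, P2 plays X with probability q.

p = 0.8571, q = 0.1429

Work:
Find probabilities that make opponent indifferent:
P2 chooses q to make P1 indifferent between A and B
P1 chooses p to make P2 indifferent between X and Y
Mixed NE: P1 plays (A: 0.8571, B: 0.1429), P2 plays (X: 0.1429, Y: 0.8571)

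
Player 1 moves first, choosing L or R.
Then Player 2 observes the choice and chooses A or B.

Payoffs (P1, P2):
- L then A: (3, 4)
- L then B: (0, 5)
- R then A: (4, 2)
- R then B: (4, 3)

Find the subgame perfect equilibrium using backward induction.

P1 plays R, P2 plays B after L and B after R; Payoff (4, 3)

Work:
Backward induction:
After L: P2 chooses B → P1 gets 0
After R: P2 chooses B → P1 gets 4
P1 chooses R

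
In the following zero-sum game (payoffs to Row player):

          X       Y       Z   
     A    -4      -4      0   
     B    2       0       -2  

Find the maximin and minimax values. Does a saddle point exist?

Maximin = -2, Minimax = 0, Saddle: False

Work:
Row minimums: [-4, -2] → maximin = -2
Column maximums: [2, 0, 0] → minimax = 0
No saddle point (maximin ≠ minimax). Mixed strategy needed.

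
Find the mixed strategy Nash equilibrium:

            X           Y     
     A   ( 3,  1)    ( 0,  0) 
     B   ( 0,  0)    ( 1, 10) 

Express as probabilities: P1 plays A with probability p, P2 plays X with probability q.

p = 0.9091, q = 0.25

Work:
Find probabilities that make opponent indifferent:
P2 chooses q to make P1 indifferent between A and B
P1 chooses p to make P2 indifferent between X and Y
Mixed NE: P1 plays (A: 0.9091, B: 0.0909), P2 plays (X: 0.25, Y: 0.75)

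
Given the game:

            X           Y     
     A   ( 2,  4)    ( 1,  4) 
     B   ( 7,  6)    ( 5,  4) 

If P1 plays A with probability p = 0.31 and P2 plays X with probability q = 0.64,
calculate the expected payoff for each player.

E[P1] = 4.8416, E[P2] = 4.8832

Work:
E[P1] = p·q·π₁(A,X) + p·(1-q)·π₁(A,Y) + (1-p)·q·π₁(B,X) + (1-p)·(1-q)·π₁(B,Y)
= 0.31·0.64·2 + 0.31·0.36·1 + 0.69·0.64·7 + 0.69·0.36·5
= 4.8416

E[P2] = 4.8832 (similar calculation)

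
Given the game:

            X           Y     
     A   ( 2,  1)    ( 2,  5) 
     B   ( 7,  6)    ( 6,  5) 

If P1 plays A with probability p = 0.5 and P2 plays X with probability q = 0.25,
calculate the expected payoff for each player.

E[P1] = 4.125, E[P2] = 4.625

Work:
E[P1] = p·q·π₁(A,X) + p·(1-q)·π₁(A,Y) + (1-p)·q·π₁(B,X) + (1-p)·(1-q)·π₁(B,Y)
= 0.5·0.25·2 + 0.5·0.75·2 + 0.5·0.25·7 + 0.5·0.75·6
= 4.125

E[P2] = 4.625 (similar calculation)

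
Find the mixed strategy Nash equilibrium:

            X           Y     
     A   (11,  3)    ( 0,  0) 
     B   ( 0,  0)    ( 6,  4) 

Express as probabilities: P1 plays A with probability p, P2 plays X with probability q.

p = 0.5714, q = 0.3529

Work:
Find probabilities that make opponent indifferent:
P2 chooses q to make P1 indifferent between A and B
P1 chooses p to make P2 indifferent between X and Y
Mixed NE: P1 plays (A: 0.5714, B: 0.4286), P2 plays (X: 0.3529, Y: 0.6471)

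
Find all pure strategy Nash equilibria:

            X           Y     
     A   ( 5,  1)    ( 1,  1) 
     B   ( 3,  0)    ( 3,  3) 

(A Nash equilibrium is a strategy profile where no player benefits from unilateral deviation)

Nash equilibrium: (A, X), (B, Y)

Work:
Best responses:
  P1 vs X: payoffs [5, 3] → best response A (payoff 5)
  P1 vs Y: payoffs [1, 3] → best response B (payoff 3)
  P2 vs A: payoffs [1, 1] → best response X/Y (payoff 1)
  P2 vs B: payoffs [0, 3] → best response Y (payoff 3)
Mutual best responses: (A,X), (B,Y) → Nash equilibria.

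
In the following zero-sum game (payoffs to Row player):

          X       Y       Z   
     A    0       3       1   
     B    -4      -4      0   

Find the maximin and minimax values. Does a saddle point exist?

Maximin = 0, Minimax = 0, Saddle: True

Work:
Row minimums: [0, -4] → maximin = 0
Column maximums: [0, 3, 1] → minimax = 0
Saddle point exists! Game value = 0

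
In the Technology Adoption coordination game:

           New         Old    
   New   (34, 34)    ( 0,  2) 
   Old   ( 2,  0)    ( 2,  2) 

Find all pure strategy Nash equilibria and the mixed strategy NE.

Pure NE: (New, New) and (Old, Old); Mixed NE: p = 0.0588, q = 0.0588

Work:
Check pure NE:
(New, New): (34, 34) - no unilateral deviation beneficial
(Old, Old): (2, 2) - no unilateral deviation beneficial
Mixed NE: P1 plays New with p = 0.0588, P2 plays New with q = 0.0588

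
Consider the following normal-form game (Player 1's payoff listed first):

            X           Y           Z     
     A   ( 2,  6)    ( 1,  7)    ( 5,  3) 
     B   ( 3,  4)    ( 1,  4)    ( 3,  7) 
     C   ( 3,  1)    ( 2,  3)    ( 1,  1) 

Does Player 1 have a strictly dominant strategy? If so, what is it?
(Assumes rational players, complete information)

No strictly dominant strategy exists for Player 1

Work:
A strategy strictly dominates another if it gives a strictly higher payoff against every opponent action. Compare each pair of P1's strategies column-by-column:
  A vs B: [2 vs 3, 1 vs 1, 5 vs 3] → A does not strictly dominate B (column X: 2 ≤ 3)
  A vs C: [2 vs 3, 1 vs 2, 5 vs 1] → A does not strictly dominate C (column X: 2 ≤ 3)
  B vs A: [3 vs 2, 1 vs 1, 3 vs 5] → B does not strictly dominate A (column Y: 1 ≤ 1)
  B vs C: [3 vs 3, 1 vs 2, 3 vs 1] → B does not strictly dominate C (column X: 3 ≤ 3)
  C vs A: [3 vs 2, 2 vs 1, 1 vs 5] → C does not strictly dominate A (column Z: 1 ≤ 5)
  C vs B: [3 vs 3, 2 vs 1, 1 vs 3] → C does not strictly dominate B (column X: 3 ≤ 3)
No single strategy strictly dominates all others → no strictly dominant strategy.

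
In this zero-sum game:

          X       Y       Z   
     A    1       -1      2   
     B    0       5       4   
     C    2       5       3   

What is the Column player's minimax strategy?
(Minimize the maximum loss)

Column should play X, value = 2

Work:
Column player minimizes Row's maximum payoff:
Column X: max payoff to Row = 2
Column Y: max payoff to Row = 5
Column Z: max payoff to Row = 4
Minimum is 2, achieved by column X.
Minimax strategy: X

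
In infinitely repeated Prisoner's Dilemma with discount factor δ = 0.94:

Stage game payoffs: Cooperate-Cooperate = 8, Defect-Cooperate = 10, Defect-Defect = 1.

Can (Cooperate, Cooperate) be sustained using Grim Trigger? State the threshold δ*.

δ* = 0.2222; since δ = 0.94 ≥ 0.2222, cooperation can be sustained

Work:
For Grim Trigger:
Cooperate forever: 8/(1-δ)
Defect then punished: 10 + 1·δ/(1-δ)
Need: 8/(1-δ) ≥ 10 + 1·δ/(1-δ)
Solving: δ ≥ (T-R)/(T-P) = (10-8)/(10-1) = 0.2222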